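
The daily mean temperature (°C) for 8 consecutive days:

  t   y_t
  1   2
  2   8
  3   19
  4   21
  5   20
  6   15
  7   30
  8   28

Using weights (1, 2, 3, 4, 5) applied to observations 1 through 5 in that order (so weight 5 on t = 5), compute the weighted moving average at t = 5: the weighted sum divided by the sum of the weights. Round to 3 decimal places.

17.267

Weighted sum: 1·2 + 2·8 + 3·19 + 4·21 + 5·20 = 2 + 16 + 57 + 84 + 100 = 259
Weight total: 1 + 2 + 3 + 4 + 5 = 15
WMA = 259 / 15 = 17.267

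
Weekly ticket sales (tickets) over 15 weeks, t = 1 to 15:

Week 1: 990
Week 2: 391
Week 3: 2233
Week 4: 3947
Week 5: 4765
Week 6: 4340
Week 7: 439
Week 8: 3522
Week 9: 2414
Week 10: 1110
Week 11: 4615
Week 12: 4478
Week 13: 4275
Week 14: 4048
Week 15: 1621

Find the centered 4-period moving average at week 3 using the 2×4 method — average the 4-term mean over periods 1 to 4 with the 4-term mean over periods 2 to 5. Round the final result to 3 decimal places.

2362.125

Sum over 1–4: 990 + 391 + 2233 + 3947 = 7561
Sum over 2–5: 391 + 2233 + 3947 + 4765 = 11336
CMA at t=3 = (7561 + 11336) / (2·4) = 18897 / 8 = 2362.125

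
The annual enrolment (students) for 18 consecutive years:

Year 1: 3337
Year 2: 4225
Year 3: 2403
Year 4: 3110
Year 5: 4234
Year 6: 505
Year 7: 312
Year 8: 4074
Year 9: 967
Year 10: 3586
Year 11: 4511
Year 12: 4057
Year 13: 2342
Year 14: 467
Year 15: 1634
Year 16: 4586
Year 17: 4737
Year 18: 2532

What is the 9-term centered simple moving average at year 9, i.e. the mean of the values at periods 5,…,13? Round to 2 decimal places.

Sum of periods 5–13: 4234 + 505 + 312 + 4074 + 967 + 3586 + 4511 + 4057 + 2342 = 24588
Divide by 9: 24588 / 9 = 2732.00

2732.00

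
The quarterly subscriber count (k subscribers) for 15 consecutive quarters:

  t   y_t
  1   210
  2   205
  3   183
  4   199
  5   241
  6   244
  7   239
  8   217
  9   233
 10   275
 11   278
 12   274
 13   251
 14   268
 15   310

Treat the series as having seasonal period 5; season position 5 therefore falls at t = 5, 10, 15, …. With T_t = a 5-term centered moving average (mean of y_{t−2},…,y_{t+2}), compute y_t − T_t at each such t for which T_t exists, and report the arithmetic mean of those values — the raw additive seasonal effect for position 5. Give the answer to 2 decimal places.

Season position 5 occurs at t = 5, 10 (where T_t is defined).
t=5: T_5 = 221.2000; y_5 − T_5 = 241 − 221.2000 = 19.8000
t=10: T_10 = 255.4000; y_10 − T_10 = 275 − 255.4000 = 19.6000
Mean deviation: (19.8000 + 19.6000) / 2 = 19.70

19.70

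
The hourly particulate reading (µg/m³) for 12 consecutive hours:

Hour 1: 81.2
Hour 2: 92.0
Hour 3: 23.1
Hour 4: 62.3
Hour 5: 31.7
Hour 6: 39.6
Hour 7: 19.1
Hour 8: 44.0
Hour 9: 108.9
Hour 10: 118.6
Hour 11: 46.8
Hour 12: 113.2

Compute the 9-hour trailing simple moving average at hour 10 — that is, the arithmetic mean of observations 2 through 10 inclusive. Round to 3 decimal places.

Sum of periods 2–10: 92.0 + 23.1 + 62.3 + 31.7 + 39.6 + 19.1 + 44.0 + 108.9 + 118.6 = 539.3
Divide by 9: 539.3 / 9 = 59.922

59.922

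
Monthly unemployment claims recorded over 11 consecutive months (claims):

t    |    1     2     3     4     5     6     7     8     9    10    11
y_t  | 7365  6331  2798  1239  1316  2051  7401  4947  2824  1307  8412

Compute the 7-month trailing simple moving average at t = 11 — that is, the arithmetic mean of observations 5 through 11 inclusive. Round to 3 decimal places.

Sum of periods 5–11: 1316 + 2051 + 7401 + 4947 + 2824 + 1307 + 8412 = 28258
Divide by 7: 28258 / 7 = 4036.857

4036.857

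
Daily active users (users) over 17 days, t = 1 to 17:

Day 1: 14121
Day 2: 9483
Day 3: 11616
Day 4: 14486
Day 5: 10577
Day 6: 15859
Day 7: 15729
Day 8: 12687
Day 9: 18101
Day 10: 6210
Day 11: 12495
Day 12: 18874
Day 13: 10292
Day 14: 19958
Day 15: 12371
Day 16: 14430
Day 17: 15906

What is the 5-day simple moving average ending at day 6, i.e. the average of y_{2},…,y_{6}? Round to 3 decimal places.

Sum of periods 2–6: 9483 + 11616 + 14486 + 10577 + 15859 = 62021
Divide by 5: 62021 / 5 = 12404.200

12404.200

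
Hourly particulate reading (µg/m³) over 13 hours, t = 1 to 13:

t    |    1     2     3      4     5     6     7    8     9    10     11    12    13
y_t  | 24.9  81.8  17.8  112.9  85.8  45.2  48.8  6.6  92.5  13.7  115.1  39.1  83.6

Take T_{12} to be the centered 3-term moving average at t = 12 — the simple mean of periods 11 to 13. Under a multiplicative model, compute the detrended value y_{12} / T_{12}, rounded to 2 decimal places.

Trend T_12 = (115.1 + 39.1 + 83.6) / 3 = 237.8/3 = 79.2667
Ratio to trend: 39.1 / 79.2667 = 0.49

0.49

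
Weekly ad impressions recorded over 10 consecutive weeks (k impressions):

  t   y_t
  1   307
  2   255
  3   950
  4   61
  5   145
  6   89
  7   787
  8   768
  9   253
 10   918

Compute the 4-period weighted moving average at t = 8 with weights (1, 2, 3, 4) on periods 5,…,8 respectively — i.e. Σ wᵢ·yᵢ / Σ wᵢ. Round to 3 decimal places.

Weighted sum: 1·145 + 2·89 + 3·787 + 4·768 = 145 + 178 + 2361 + 3072 = 5756
Weight total: 1 + 2 + 3 + 4 = 10
WMA = 5756 / 10 = 575.600

575.600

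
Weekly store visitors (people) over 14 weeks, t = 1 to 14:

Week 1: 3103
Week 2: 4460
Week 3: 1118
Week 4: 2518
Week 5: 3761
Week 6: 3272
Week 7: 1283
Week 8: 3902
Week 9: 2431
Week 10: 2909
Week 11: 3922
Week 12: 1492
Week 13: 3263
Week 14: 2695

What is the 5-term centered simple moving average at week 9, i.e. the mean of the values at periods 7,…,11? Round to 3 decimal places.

2889.400

Sum of periods 7–11: 1283 + 3902 + 2431 + 2909 + 3922 = 14447
Divide by 5: 14447 / 5 = 2889.400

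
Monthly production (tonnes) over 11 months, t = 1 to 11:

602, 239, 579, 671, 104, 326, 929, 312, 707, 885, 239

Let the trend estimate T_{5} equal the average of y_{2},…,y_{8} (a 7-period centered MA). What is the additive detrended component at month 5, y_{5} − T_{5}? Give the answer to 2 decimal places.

-347.43

Trend T_5 = (239 + 579 + 671 + 104 + 326 + 929 + 312) / 7 = 3160/7 = 451.4286
Detrended value: 104 − 451.4286 = -347.43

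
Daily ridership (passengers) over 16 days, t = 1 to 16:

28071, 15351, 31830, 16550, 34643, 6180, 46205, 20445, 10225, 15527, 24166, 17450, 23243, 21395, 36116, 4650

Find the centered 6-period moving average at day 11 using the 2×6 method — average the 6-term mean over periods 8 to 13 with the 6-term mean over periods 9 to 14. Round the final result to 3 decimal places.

18588.500

Sum over 8–13: 20445 + 10225 + 15527 + 24166 + 17450 + 23243 = 111056
Sum over 9–14: 10225 + 15527 + 24166 + 17450 + 23243 + 21395 = 112006
CMA at t=11 = (111056 + 112006) / (2·6) = 223062 / 12 = 18588.500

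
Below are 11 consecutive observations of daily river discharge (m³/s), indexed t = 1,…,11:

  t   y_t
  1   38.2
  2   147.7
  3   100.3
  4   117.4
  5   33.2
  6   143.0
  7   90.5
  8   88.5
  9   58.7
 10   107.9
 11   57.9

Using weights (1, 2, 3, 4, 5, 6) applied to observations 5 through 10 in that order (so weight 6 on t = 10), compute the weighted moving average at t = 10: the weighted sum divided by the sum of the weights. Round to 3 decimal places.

Weighted sum: 1·33.2 + 2·143.0 + 3·90.5 + 4·88.5 + 5·58.7 + 6·107.9 = 33.2 + 286.0 + 271.5 + 354.0 + 293.5 + 647.4 = 1885.6
Weight total: 1 + 2 + 3 + 4 + 5 + 6 = 21
WMA = 1885.6 / 21 = 89.790

89.790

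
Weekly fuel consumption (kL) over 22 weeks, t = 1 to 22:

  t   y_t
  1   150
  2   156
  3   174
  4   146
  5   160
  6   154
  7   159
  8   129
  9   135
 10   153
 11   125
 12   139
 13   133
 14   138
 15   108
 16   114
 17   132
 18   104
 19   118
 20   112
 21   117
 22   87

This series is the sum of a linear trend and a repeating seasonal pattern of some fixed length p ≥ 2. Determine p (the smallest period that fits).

7

First differences y_{t+1} − y_t: 6, 18, -28, 14, -6, 5, -30, 6, 18, -28, 14, -6, 5, -30, 6, 18, …
The difference pattern repeats every 7 terms and not for any smaller step, so p = 7.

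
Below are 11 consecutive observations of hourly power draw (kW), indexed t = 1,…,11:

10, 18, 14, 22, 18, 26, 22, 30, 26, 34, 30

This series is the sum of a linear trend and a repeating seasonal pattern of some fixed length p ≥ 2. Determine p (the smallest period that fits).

First differences y_{t+1} − y_t: 8, -4, 8, -4, 8, -4, …
The difference pattern repeats every 2 terms and not for any smaller step, so p = 2.

2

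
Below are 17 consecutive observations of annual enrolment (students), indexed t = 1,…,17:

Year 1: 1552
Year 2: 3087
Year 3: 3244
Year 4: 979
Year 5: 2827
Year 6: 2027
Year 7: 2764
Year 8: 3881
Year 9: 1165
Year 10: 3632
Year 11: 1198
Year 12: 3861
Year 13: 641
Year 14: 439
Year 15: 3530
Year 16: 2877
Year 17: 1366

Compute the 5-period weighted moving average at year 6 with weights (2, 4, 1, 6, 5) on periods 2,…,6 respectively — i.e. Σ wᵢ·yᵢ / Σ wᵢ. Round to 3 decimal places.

2623.667

Weighted sum: 2·3087 + 4·3244 + 1·979 + 6·2827 + 5·2027 = 6174 + 12976 + 979 + 16962 + 10135 = 47226
Weight total: 2 + 4 + 1 + 6 + 5 = 18
WMA = 47226 / 18 = 2623.667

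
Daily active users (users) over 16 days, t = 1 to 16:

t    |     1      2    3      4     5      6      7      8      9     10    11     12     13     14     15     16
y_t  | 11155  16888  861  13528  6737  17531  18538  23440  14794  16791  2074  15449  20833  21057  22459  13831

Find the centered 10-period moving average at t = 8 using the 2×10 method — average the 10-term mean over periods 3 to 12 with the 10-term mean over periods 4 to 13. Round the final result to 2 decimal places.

13972.90

Sum over 3–12: 861 + 13528 + 6737 + 17531 + 18538 + 23440 + 14794 + 16791 + 2074 + 15449 = 129743
Sum over 4–13: 13528 + 6737 + 17531 + 18538 + 23440 + 14794 + 16791 + 2074 + 15449 + 20833 = 149715
CMA at t=8 = (129743 + 149715) / (2·10) = 279458 / 20 = 13972.90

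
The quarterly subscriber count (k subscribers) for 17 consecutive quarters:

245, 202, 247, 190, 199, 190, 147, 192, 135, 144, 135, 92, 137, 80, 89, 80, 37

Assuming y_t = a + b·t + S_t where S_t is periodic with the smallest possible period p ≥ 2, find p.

5

First differences y_{t+1} − y_t: -43, 45, -57, 9, -9, -43, 45, -57, 9, -9, -43, 45, …
The difference pattern repeats every 5 terms and not for any smaller step, so p = 5.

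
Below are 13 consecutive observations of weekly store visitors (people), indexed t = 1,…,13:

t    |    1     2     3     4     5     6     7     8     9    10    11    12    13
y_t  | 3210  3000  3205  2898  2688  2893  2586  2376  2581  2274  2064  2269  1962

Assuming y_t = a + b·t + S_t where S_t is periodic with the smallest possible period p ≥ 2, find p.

First differences y_{t+1} − y_t: -210, 205, -307, -210, 205, -307, -210, 205, …
The difference pattern repeats every 3 terms and not for any smaller step, so p = 3.

3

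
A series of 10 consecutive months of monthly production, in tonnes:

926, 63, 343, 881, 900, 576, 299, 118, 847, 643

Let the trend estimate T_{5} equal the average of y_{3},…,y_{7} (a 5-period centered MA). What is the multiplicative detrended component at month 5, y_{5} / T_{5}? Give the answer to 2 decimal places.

Trend T_5 = (343 + 881 + 900 + 576 + 299) / 5 = 2999/5 = 599.8000
Ratio to trend: 900 / 599.8000 = 1.50

1.50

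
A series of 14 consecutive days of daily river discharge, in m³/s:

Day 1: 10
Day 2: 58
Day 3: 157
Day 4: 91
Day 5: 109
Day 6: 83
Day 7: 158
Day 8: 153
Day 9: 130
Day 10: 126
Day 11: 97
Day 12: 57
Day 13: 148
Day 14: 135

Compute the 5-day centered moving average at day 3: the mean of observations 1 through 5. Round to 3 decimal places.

Sum of periods 1–5: 10 + 58 + 157 + 91 + 109 = 425
Divide by 5: 425 / 5 = 85.000

85.000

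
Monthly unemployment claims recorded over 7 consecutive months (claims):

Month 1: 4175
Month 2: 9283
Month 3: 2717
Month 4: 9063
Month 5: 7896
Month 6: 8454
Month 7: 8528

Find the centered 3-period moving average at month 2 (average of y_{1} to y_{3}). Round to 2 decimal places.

Sum of periods 1–3: 4175 + 9283 + 2717 = 16175
Divide by 3: 16175 / 3 = 5391.67

5391.67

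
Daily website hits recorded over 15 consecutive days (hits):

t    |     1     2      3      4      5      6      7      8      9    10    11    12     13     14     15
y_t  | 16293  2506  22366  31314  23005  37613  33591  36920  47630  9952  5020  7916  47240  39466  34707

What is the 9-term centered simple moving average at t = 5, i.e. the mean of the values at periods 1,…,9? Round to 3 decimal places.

Sum of periods 1–9: 16293 + 2506 + 22366 + 31314 + 23005 + 37613 + 33591 + 36920 + 47630 = 251238
Divide by 9: 251238 / 9 = 27915.333

27915.333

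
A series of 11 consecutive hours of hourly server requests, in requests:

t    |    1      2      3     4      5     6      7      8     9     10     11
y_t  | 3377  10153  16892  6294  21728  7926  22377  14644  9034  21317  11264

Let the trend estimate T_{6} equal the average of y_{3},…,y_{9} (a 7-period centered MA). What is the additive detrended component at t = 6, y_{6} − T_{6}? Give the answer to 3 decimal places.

-6201.857

Trend T_6 = (16892 + 6294 + 21728 + 7926 + 22377 + 14644 + 9034) / 7 = 98895/7 = 14127.85714
Detrended value: 7926 − 14127.85714 = -6201.857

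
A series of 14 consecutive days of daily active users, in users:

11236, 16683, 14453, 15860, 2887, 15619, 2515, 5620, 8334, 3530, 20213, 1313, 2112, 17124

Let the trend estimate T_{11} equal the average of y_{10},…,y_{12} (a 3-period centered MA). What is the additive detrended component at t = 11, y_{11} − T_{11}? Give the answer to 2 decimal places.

Trend T_11 = (3530 + 20213 + 1313) / 3 = 25056/3 = 8352.0000
Detrended value: 20213 − 8352.0000 = 11861.00

11861.00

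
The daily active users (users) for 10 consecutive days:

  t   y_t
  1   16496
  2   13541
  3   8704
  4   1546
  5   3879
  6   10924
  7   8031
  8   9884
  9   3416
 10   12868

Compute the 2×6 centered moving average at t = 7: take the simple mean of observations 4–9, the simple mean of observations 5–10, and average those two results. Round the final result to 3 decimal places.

Sum over 4–9: 1546 + 3879 + 10924 + 8031 + 9884 + 3416 = 37680
Sum over 5–10: 3879 + 10924 + 8031 + 9884 + 3416 + 12868 = 49002
CMA at t=7 = (37680 + 49002) / (2·6) = 86682 / 12 = 7223.500

7223.500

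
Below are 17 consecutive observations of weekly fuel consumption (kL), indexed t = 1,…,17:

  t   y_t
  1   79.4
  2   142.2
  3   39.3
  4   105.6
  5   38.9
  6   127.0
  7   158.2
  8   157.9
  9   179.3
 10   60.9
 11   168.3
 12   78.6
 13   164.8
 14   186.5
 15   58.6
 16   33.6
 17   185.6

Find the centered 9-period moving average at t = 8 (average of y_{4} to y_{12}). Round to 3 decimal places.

Sum of periods 4–12: 105.6 + 38.9 + 127.0 + 158.2 + 157.9 + 179.3 + 60.9 + 168.3 + 78.6 = 1074.7
Divide by 9: 1074.7 / 9 = 119.411

119.411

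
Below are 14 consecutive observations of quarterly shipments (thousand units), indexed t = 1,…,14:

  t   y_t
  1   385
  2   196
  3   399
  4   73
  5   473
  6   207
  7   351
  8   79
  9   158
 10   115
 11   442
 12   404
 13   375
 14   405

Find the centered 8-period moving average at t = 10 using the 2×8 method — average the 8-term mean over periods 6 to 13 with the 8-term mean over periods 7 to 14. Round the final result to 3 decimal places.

Sum over 6–13: 207 + 351 + 79 + 158 + 115 + 442 + 404 + 375 = 2131
Sum over 7–14: 351 + 79 + 158 + 115 + 442 + 404 + 375 + 405 = 2329
CMA at t=10 = (2131 + 2329) / (2·8) = 4460 / 16 = 278.750

278.750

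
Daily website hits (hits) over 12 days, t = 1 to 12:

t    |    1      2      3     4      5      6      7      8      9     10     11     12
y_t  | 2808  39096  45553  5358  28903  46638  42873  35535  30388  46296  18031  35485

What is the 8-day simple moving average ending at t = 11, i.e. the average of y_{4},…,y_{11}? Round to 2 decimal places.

Sum of periods 4–11: 5358 + 28903 + 46638 + 42873 + 35535 + 30388 + 46296 + 18031 = 254022
Divide by 8: 254022 / 8 = 31752.75

31752.75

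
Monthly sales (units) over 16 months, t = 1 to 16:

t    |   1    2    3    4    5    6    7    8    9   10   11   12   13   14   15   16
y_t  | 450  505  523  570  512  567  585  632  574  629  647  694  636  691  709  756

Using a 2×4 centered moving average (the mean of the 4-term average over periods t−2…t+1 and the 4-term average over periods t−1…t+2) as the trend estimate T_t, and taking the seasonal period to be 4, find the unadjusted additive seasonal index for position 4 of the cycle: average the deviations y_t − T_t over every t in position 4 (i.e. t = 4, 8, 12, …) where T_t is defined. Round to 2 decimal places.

34.75

Season position 4 occurs at t = 4, 8, 12 (where T_t is defined).
t=4: T_4 = 535.2500; y_4 − T_4 = 570 − 535.2500 = 34.7500
t=8: T_8 = 597.2500; y_8 − T_8 = 632 − 597.2500 = 34.7500
t=12: T_12 = 659.2500; y_12 − T_12 = 694 − 659.2500 = 34.7500
Mean deviation: (34.7500 + 34.7500 + 34.7500) / 3 = 34.75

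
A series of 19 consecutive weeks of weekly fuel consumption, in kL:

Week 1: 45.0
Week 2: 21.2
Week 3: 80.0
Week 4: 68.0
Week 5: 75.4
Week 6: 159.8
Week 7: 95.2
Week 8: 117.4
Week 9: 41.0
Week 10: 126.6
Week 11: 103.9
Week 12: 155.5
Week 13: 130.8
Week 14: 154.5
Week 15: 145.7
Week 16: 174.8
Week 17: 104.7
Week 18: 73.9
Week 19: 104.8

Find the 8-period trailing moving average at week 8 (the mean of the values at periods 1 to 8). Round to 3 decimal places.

82.750

Sum of periods 1–8: 45.0 + 21.2 + 80.0 + 68.0 + 75.4 + 159.8 + 95.2 + 117.4 = 662.0
Divide by 8: 662.0 / 8 = 82.750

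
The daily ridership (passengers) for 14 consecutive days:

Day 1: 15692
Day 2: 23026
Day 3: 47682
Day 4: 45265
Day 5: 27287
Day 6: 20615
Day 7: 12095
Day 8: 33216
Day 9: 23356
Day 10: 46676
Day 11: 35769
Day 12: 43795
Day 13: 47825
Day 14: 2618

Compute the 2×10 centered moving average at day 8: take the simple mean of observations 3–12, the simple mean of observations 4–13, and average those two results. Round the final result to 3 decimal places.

Sum over 3–12: 47682 + 45265 + 27287 + 20615 + 12095 + 33216 + 23356 + 46676 + 35769 + 43795 = 335756
Sum over 4–13: 45265 + 27287 + 20615 + 12095 + 33216 + 23356 + 46676 + 35769 + 43795 + 47825 = 335899
CMA at t=8 = (335756 + 335899) / (2·10) = 671655 / 20 = 33582.750

33582.750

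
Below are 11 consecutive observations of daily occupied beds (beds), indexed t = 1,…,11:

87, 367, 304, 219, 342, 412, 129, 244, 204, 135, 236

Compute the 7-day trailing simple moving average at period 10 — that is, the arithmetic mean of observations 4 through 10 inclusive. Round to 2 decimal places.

Sum of periods 4–10: 219 + 342 + 412 + 129 + 244 + 204 + 135 = 1685
Divide by 7: 1685 / 7 = 240.71

240.71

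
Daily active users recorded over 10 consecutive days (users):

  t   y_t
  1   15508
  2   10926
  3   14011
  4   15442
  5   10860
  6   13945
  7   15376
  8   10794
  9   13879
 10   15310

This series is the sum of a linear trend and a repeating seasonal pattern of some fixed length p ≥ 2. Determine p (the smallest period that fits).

3

First differences y_{t+1} − y_t: -4582, 3085, 1431, -4582, 3085, 1431, -4582, 3085, …
The difference pattern repeats every 3 terms and not for any smaller step, so p = 3.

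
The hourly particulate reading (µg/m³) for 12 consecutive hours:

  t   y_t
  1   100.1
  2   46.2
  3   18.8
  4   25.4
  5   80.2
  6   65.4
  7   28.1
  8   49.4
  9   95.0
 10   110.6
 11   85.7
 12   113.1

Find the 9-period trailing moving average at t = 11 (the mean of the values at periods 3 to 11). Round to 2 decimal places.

62.07

Sum of periods 3–11: 18.8 + 25.4 + 80.2 + 65.4 + 28.1 + 49.4 + 95.0 + 110.6 + 85.7 = 558.6
Divide by 9: 558.6 / 9 = 62.07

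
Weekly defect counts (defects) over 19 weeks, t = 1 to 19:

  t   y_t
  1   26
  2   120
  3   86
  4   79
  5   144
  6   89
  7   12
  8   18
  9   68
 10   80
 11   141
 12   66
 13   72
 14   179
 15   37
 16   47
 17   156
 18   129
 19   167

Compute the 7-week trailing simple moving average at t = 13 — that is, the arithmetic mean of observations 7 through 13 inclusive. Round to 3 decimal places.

Sum of periods 7–13: 12 + 18 + 68 + 80 + 141 + 66 + 72 = 457
Divide by 7: 457 / 7 = 65.286

65.286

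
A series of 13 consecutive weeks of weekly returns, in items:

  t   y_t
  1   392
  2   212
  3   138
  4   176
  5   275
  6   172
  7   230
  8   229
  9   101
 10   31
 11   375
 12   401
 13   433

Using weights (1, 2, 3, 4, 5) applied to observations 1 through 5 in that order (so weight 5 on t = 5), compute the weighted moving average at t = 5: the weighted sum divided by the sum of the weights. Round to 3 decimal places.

Weighted sum: 1·392 + 2·212 + 3·138 + 4·176 + 5·275 = 392 + 424 + 414 + 704 + 1375 = 3309
Weight total: 1 + 2 + 3 + 4 + 5 = 15
WMA = 3309 / 15 = 220.600

220.600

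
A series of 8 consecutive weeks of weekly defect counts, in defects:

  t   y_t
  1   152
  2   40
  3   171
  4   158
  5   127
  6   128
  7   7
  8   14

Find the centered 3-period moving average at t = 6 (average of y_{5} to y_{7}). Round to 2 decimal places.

Sum of periods 5–7: 127 + 128 + 7 = 262
Divide by 3: 262 / 3 = 87.33

87.33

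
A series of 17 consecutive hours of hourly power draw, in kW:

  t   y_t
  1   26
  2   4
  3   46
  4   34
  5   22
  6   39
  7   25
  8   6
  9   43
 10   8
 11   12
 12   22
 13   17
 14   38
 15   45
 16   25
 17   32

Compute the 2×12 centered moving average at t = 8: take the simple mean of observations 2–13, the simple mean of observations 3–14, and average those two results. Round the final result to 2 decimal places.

Sum over 2–13: 4 + 46 + 34 + 22 + 39 + 25 + 6 + 43 + 8 + 12 + 22 + 17 = 278
Sum over 3–14: 46 + 34 + 22 + 39 + 25 + 6 + 43 + 8 + 12 + 22 + 17 + 38 = 312
CMA at t=8 = (278 + 312) / (2·12) = 590 / 24 = 24.58

24.58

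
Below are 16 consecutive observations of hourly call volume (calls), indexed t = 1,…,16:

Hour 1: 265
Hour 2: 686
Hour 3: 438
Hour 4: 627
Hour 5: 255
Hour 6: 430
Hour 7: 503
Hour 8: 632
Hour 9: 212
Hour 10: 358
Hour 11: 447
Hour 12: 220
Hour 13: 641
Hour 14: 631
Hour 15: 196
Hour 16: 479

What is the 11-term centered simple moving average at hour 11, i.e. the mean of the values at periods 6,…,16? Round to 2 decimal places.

431.73

Sum of periods 6–16: 430 + 503 + 632 + 212 + 358 + 447 + 220 + 641 + 631 + 196 + 479 = 4749
Divide by 11: 4749 / 11 = 431.73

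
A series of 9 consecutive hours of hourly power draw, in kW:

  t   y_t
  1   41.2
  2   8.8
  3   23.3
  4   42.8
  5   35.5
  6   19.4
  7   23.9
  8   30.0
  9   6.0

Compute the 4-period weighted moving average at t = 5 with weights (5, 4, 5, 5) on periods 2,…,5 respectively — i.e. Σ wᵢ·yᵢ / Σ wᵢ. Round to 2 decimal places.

Weighted sum: 5·8.8 + 4·23.3 + 5·42.8 + 5·35.5 = 44.0 + 93.2 + 214.0 + 177.5 = 528.7
Weight total: 5 + 4 + 5 + 5 = 19
WMA = 528.7 / 19 = 27.83

27.83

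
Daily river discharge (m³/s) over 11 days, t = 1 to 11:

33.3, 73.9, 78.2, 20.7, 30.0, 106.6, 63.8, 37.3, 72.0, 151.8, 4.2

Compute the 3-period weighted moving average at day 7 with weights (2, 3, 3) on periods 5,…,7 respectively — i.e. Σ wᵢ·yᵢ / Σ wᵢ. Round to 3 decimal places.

71.400

Weighted sum: 2·30.0 + 3·106.6 + 3·63.8 = 60.0 + 319.8 + 191.4 = 571.2
Weight total: 2 + 3 + 3 = 8
WMA = 571.2 / 8 = 71.400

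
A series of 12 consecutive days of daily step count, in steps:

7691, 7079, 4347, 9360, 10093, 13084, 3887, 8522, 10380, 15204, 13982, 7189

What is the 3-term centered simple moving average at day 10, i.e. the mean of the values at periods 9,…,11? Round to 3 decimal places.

Sum of periods 9–11: 10380 + 15204 + 13982 = 39566
Divide by 3: 39566 / 3 = 13188.667

13188.667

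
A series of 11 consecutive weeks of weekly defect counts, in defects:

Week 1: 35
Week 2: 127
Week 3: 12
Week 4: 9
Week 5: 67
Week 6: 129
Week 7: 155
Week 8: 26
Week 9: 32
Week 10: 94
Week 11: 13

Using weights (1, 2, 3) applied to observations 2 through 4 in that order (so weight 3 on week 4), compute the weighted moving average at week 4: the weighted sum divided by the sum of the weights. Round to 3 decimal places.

29.667

Weighted sum: 1·127 + 2·12 + 3·9 = 127 + 24 + 27 = 178
Weight total: 1 + 2 + 3 = 6
WMA = 178 / 6 = 29.667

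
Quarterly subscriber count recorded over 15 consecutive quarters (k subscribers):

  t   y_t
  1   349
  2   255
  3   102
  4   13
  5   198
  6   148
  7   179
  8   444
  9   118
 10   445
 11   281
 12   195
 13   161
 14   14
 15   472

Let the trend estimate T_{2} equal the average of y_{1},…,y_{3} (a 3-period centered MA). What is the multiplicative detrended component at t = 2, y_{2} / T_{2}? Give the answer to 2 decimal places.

1.08

Trend T_2 = (349 + 255 + 102) / 3 = 706/3 = 235.3333
Ratio to trend: 255 / 235.3333 = 1.08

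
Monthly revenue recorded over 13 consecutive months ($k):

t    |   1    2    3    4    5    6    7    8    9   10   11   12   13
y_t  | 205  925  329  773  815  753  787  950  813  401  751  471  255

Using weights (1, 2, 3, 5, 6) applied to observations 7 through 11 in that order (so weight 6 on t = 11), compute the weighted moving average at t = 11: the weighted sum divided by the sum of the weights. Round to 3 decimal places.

Weighted sum: 1·787 + 2·950 + 3·813 + 5·401 + 6·751 = 787 + 1900 + 2439 + 2005 + 4506 = 11637
Weight total: 1 + 2 + 3 + 5 + 6 = 17
WMA = 11637 / 17 = 684.529

684.529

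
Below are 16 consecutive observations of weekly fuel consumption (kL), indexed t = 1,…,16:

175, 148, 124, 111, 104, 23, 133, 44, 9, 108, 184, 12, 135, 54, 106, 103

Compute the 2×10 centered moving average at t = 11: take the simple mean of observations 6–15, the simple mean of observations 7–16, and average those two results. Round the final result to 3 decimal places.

Sum over 6–15: 23 + 133 + 44 + 9 + 108 + 184 + 12 + 135 + 54 + 106 = 808
Sum over 7–16: 133 + 44 + 9 + 108 + 184 + 12 + 135 + 54 + 106 + 103 = 888
CMA at t=11 = (808 + 888) / (2·10) = 1696 / 20 = 84.800

84.800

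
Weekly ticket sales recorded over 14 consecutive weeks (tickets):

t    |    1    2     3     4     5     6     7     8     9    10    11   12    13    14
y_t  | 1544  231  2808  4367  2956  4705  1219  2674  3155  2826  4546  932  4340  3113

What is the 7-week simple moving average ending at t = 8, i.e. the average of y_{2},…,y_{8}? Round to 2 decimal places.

2708.57

Sum of periods 2–8: 231 + 2808 + 4367 + 2956 + 4705 + 1219 + 2674 = 18960
Divide by 7: 18960 / 7 = 2708.57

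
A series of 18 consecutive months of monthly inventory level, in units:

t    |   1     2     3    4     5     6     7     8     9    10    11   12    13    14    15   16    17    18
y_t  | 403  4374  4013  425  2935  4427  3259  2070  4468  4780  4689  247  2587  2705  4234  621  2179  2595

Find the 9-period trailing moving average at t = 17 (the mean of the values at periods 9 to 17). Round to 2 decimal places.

2945.56

Sum of periods 9–17: 4468 + 4780 + 4689 + 247 + 2587 + 2705 + 4234 + 621 + 2179 = 26510
Divide by 9: 26510 / 9 = 2945.56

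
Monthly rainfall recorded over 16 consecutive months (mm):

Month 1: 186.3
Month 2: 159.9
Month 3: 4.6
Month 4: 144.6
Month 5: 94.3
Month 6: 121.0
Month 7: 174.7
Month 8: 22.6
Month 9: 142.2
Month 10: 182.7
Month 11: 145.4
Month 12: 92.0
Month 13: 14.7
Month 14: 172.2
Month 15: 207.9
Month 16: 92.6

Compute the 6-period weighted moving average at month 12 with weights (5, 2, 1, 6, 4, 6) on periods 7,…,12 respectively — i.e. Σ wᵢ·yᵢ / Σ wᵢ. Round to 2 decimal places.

Weighted sum: 5·174.7 + 2·22.6 + 1·142.2 + 6·182.7 + 4·145.4 + 6·92.0 = 873.5 + 45.2 + 142.2 + 1096.2 + 581.6 + 552.0 = 3290.7
Weight total: 5 + 2 + 1 + 6 + 4 + 6 = 24
WMA = 3290.7 / 24 = 137.11

137.11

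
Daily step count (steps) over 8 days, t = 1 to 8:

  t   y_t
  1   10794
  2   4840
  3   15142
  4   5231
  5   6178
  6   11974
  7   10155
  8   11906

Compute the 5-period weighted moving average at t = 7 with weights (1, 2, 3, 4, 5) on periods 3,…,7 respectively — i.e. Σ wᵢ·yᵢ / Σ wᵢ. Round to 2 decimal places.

Weighted sum: 1·15142 + 2·5231 + 3·6178 + 4·11974 + 5·10155 = 15142 + 10462 + 18534 + 47896 + 50775 = 142809
Weight total: 1 + 2 + 3 + 4 + 5 = 15
WMA = 142809 / 15 = 9520.60

9520.60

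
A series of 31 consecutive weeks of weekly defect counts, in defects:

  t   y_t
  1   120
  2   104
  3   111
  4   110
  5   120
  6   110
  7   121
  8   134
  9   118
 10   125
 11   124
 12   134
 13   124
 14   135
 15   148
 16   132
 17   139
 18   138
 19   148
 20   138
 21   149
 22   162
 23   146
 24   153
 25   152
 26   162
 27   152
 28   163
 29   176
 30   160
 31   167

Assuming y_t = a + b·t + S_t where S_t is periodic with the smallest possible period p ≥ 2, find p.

7

First differences y_{t+1} − y_t: -16, 7, -1, 10, -10, 11, 13, -16, 7, -1, 10, -10, 11, 13, -16, 7, …
The difference pattern repeats every 7 terms and not for any smaller step, so p = 7.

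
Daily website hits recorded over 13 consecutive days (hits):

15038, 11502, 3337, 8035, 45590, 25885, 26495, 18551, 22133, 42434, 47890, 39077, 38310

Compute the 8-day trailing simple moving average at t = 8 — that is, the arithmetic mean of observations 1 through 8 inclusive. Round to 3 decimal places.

Sum of periods 1–8: 15038 + 11502 + 3337 + 8035 + 45590 + 25885 + 26495 + 18551 = 154433
Divide by 8: 154433 / 8 = 19304.125

19304.125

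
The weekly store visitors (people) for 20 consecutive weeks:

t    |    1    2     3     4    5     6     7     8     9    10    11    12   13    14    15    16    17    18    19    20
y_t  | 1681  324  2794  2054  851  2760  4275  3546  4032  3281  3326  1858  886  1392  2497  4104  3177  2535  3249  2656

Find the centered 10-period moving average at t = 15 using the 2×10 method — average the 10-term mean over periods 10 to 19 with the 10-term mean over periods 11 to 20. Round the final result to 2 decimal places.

Sum over 10–19: 3281 + 3326 + 1858 + 886 + 1392 + 2497 + 4104 + 3177 + 2535 + 3249 = 26305
Sum over 11–20: 3326 + 1858 + 886 + 1392 + 2497 + 4104 + 3177 + 2535 + 3249 + 2656 = 25680
CMA at t=15 = (26305 + 25680) / (2·10) = 51985 / 20 = 2599.25

2599.25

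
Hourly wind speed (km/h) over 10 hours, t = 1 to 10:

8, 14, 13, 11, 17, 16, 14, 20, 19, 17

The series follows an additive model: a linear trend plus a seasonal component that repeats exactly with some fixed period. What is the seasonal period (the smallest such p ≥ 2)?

3

First differences y_{t+1} − y_t: 6, -1, -2, 6, -1, -2, 6, -1, …
The difference pattern repeats every 3 terms and not for any smaller step, so p = 3.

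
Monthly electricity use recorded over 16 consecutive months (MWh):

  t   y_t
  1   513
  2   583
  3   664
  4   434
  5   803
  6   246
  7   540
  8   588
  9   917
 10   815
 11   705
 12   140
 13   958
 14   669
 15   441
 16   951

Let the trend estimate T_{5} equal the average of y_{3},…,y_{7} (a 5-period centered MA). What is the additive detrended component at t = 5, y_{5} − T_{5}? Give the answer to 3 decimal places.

Trend T_5 = (664 + 434 + 803 + 246 + 540) / 5 = 2687/5 = 537.40000
Detrended value: 803 − 537.40000 = 265.600

265.600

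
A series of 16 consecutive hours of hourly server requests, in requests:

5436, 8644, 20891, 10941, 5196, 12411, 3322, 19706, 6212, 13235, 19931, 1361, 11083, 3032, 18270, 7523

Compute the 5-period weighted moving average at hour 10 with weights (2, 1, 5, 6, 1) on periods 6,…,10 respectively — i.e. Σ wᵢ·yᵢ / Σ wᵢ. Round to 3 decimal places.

Weighted sum: 2·12411 + 1·3322 + 5·19706 + 6·6212 + 1·13235 = 24822 + 3322 + 98530 + 37272 + 13235 = 177181
Weight total: 2 + 1 + 5 + 6 + 1 = 15
WMA = 177181 / 15 = 11812.067

11812.067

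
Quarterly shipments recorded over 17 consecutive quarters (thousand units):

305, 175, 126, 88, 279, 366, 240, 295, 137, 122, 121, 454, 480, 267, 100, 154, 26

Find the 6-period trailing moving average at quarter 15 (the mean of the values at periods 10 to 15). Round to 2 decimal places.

257.33

Sum of periods 10–15: 122 + 121 + 454 + 480 + 267 + 100 = 1544
Divide by 6: 1544 / 6 = 257.33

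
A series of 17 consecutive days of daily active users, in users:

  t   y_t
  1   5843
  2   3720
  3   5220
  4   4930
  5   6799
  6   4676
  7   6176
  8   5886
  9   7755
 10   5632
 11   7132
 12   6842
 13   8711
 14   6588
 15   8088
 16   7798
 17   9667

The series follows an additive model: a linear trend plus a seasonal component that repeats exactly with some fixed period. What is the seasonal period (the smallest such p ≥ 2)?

First differences y_{t+1} − y_t: -2123, 1500, -290, 1869, -2123, 1500, -290, 1869, -2123, 1500, …
The difference pattern repeats every 4 terms and not for any smaller step, so p = 4.

4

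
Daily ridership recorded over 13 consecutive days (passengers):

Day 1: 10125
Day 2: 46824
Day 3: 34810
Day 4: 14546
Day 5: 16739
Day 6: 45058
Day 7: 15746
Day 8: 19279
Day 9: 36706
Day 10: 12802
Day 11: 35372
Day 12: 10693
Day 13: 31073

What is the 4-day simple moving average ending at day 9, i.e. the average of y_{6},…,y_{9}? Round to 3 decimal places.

29197.250

Sum of periods 6–9: 45058 + 15746 + 19279 + 36706 = 116789
Divide by 4: 116789 / 4 = 29197.250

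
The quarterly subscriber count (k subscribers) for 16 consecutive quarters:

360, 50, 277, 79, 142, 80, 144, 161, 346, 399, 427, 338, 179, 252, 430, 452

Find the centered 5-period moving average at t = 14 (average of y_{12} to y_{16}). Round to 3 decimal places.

330.200

Sum of periods 12–16: 338 + 179 + 252 + 430 + 452 = 1651
Divide by 5: 1651 / 5 = 330.200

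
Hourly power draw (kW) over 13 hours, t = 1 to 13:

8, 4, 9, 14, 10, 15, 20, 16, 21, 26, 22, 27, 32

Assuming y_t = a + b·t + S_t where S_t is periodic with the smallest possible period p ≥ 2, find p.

First differences y_{t+1} − y_t: -4, 5, 5, -4, 5, 5, -4, 5, …
The difference pattern repeats every 3 terms and not for any smaller step, so p = 3.

3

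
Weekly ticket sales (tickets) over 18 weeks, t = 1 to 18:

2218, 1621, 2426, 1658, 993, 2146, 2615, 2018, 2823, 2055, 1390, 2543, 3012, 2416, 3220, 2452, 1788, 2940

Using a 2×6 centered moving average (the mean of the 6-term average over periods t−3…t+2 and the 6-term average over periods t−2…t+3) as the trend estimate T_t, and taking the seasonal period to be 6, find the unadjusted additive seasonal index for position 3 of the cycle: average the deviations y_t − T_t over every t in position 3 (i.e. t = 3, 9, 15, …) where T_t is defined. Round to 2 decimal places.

615.25

Season position 3 occurs at t = 9, 15 (where T_t is defined).
t=9: T_9 = 2207.5833; y_9 − T_9 = 2823 − 2207.5833 = 615.4167
t=15: T_15 = 2604.9167; y_15 − T_15 = 3220 − 2604.9167 = 615.0833
Mean deviation: (615.4167 + 615.0833) / 2 = 615.25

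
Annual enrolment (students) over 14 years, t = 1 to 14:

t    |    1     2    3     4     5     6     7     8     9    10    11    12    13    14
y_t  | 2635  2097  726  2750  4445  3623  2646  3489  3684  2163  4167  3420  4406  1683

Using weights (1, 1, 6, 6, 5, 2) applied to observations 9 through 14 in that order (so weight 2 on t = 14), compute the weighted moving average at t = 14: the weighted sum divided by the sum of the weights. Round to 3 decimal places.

3655.476

Weighted sum: 1·3684 + 1·2163 + 6·4167 + 6·3420 + 5·4406 + 2·1683 = 3684 + 2163 + 25002 + 20520 + 22030 + 3366 = 76765
Weight total: 1 + 1 + 6 + 6 + 5 + 2 = 21
WMA = 76765 / 21 = 3655.476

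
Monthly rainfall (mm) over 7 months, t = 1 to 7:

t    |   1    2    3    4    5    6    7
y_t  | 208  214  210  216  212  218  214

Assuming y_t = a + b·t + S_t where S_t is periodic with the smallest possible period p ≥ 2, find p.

First differences y_{t+1} − y_t: 6, -4, 6, -4, 6, -4, …
The difference pattern repeats every 2 terms and not for any smaller step, so p = 2.

2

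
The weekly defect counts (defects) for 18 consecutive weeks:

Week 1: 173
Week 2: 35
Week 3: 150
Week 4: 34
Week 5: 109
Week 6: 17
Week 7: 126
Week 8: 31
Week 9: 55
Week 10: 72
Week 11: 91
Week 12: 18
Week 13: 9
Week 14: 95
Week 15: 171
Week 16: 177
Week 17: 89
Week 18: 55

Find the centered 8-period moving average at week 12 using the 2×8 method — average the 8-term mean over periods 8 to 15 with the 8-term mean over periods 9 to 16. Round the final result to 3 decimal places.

76.875

Sum over 8–15: 31 + 55 + 72 + 91 + 18 + 9 + 95 + 171 = 542
Sum over 9–16: 55 + 72 + 91 + 18 + 9 + 95 + 171 + 177 = 688
CMA at t=12 = (542 + 688) / (2·8) = 1230 / 16 = 76.875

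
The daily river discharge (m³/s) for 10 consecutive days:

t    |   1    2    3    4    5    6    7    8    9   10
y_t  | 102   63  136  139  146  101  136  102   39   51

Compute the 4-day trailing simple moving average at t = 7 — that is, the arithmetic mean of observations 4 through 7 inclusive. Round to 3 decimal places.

Sum of periods 4–7: 139 + 146 + 101 + 136 = 522
Divide by 4: 522 / 4 = 130.500

130.500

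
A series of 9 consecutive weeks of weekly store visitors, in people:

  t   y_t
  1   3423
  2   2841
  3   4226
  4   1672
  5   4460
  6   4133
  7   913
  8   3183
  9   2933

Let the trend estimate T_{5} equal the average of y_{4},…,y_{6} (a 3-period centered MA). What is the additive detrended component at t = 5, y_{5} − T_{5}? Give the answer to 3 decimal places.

1038.333

Trend T_5 = (1672 + 4460 + 4133) / 3 = 10265/3 = 3421.66667
Detrended value: 4460 − 3421.66667 = 1038.333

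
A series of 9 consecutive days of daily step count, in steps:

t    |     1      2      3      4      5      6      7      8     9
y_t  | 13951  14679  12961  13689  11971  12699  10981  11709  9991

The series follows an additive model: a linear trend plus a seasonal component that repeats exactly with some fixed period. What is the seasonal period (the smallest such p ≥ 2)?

First differences y_{t+1} − y_t: 728, -1718, 728, -1718, 728, -1718, …
The difference pattern repeats every 2 terms and not for any smaller step, so p = 2.

2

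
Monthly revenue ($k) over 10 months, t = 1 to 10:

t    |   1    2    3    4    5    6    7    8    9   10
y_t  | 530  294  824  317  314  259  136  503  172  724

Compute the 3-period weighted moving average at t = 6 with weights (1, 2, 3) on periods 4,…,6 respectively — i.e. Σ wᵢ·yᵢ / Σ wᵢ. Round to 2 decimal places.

Weighted sum: 1·317 + 2·314 + 3·259 = 317 + 628 + 777 = 1722
Weight total: 1 + 2 + 3 = 6
WMA = 1722 / 6 = 287.00

287.00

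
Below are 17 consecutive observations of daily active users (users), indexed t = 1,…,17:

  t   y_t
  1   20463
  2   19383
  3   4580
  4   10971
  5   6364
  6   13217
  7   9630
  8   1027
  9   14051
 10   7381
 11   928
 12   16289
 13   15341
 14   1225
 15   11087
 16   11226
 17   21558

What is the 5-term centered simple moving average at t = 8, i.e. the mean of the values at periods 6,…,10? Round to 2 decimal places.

Sum of periods 6–10: 13217 + 9630 + 1027 + 14051 + 7381 = 45306
Divide by 5: 45306 / 5 = 9061.20

9061.20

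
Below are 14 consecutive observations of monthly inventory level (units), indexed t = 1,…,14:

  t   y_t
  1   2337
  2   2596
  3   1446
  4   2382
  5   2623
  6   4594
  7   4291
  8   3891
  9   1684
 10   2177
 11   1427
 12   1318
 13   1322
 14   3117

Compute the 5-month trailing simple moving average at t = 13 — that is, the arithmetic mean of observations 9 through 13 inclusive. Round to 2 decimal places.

1585.60

Sum of periods 9–13: 1684 + 2177 + 1427 + 1318 + 1322 = 7928
Divide by 5: 7928 / 5 = 1585.60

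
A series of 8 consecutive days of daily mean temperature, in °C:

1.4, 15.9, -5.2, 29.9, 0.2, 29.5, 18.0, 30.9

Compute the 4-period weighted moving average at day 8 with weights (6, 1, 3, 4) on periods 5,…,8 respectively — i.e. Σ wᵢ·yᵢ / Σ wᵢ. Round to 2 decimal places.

Weighted sum: 6·0.2 + 1·29.5 + 3·18.0 + 4·30.9 = 1.2 + 29.5 + 54.0 + 123.6 = 208.3
Weight total: 6 + 1 + 3 + 4 = 14
WMA = 208.3 / 14 = 14.88

14.88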